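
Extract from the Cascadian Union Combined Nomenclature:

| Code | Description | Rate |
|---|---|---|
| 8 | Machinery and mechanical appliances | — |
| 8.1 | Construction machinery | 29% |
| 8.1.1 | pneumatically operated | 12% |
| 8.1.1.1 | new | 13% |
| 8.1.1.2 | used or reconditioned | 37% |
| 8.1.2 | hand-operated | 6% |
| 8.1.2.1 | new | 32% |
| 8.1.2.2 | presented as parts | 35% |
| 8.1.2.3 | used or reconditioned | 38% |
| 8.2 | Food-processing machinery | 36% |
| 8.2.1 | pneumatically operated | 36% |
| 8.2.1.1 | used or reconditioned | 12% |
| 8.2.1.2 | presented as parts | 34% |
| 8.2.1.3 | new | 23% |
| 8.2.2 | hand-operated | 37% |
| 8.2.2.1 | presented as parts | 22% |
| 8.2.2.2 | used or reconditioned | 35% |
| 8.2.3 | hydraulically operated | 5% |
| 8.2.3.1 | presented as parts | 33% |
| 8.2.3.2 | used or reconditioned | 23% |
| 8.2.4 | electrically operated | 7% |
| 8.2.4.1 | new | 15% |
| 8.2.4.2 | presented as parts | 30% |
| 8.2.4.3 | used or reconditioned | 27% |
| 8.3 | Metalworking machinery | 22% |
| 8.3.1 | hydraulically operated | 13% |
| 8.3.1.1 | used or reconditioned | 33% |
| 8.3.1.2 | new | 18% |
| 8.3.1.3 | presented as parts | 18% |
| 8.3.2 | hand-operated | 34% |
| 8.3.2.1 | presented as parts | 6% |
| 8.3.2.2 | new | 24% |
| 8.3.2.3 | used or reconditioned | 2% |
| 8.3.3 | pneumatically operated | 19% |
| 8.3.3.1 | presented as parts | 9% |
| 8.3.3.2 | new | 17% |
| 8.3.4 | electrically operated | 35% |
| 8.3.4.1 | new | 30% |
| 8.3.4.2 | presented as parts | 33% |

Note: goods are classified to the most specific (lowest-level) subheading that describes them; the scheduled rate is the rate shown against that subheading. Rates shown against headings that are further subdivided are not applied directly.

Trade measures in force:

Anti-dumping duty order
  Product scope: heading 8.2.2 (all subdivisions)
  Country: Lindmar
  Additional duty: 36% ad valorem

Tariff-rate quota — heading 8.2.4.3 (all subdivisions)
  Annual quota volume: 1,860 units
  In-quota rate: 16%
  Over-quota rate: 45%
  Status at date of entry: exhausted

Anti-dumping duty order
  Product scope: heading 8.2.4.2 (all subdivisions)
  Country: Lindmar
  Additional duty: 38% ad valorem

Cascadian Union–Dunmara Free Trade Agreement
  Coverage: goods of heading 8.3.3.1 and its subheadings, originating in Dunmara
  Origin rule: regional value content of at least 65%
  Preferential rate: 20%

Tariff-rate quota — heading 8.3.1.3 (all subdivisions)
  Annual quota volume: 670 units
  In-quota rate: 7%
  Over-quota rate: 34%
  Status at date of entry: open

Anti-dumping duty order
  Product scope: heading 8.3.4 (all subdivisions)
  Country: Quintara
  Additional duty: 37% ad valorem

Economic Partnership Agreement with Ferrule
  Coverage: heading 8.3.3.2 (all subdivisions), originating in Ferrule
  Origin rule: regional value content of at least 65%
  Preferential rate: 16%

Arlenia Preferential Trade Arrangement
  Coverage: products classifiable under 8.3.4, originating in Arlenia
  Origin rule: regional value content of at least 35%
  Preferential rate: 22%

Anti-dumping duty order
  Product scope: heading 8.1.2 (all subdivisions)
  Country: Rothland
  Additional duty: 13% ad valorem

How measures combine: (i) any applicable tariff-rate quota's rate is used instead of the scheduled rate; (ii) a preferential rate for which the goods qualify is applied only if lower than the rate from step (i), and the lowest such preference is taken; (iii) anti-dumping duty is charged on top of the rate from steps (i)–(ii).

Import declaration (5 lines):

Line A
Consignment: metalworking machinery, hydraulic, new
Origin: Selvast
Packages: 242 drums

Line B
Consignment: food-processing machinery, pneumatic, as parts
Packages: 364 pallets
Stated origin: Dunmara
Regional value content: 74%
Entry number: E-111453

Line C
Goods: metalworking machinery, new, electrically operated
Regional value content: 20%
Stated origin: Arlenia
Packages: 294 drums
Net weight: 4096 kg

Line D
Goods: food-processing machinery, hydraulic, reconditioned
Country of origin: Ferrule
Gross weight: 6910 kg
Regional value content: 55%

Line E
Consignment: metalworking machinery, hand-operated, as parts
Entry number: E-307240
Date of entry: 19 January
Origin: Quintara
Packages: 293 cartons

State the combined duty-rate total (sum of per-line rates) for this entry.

Line A: metalworking → 8.3; hydraulic → 8.3.1; new → 8.3.1.2. Scheduled 18%. No special measure applies. → 18%.
Line B: food-processing → 8.2; pneumatic → 8.2.1; as parts → 8.2.1.2. Scheduled 34%. Dunmara agreement on 8.3.3.1: 8.2.1.2 not covered. → 34%.
Line C: metalworking → 8.3; electrically operated → 8.3.4; new → 8.3.4.1. Scheduled 30%. Arlenia agreement on 8.3.4: RVC < 35%. → 30%.
Line D: food-processing → 8.2; hydraulic → 8.2.3; reconditioned → 8.2.3.2. Scheduled 23%. Ferrule agreement on 8.3.3.2: 8.2.3.2 not covered. → 23%.
Line E: metalworking → 8.3; hand-operated → 8.3.2; as parts → 8.3.2.1. Scheduled 6%. No special measure applies. → 6%.
Sum: 18% + 34% + 30% + 23% + 6% = 111%.

111%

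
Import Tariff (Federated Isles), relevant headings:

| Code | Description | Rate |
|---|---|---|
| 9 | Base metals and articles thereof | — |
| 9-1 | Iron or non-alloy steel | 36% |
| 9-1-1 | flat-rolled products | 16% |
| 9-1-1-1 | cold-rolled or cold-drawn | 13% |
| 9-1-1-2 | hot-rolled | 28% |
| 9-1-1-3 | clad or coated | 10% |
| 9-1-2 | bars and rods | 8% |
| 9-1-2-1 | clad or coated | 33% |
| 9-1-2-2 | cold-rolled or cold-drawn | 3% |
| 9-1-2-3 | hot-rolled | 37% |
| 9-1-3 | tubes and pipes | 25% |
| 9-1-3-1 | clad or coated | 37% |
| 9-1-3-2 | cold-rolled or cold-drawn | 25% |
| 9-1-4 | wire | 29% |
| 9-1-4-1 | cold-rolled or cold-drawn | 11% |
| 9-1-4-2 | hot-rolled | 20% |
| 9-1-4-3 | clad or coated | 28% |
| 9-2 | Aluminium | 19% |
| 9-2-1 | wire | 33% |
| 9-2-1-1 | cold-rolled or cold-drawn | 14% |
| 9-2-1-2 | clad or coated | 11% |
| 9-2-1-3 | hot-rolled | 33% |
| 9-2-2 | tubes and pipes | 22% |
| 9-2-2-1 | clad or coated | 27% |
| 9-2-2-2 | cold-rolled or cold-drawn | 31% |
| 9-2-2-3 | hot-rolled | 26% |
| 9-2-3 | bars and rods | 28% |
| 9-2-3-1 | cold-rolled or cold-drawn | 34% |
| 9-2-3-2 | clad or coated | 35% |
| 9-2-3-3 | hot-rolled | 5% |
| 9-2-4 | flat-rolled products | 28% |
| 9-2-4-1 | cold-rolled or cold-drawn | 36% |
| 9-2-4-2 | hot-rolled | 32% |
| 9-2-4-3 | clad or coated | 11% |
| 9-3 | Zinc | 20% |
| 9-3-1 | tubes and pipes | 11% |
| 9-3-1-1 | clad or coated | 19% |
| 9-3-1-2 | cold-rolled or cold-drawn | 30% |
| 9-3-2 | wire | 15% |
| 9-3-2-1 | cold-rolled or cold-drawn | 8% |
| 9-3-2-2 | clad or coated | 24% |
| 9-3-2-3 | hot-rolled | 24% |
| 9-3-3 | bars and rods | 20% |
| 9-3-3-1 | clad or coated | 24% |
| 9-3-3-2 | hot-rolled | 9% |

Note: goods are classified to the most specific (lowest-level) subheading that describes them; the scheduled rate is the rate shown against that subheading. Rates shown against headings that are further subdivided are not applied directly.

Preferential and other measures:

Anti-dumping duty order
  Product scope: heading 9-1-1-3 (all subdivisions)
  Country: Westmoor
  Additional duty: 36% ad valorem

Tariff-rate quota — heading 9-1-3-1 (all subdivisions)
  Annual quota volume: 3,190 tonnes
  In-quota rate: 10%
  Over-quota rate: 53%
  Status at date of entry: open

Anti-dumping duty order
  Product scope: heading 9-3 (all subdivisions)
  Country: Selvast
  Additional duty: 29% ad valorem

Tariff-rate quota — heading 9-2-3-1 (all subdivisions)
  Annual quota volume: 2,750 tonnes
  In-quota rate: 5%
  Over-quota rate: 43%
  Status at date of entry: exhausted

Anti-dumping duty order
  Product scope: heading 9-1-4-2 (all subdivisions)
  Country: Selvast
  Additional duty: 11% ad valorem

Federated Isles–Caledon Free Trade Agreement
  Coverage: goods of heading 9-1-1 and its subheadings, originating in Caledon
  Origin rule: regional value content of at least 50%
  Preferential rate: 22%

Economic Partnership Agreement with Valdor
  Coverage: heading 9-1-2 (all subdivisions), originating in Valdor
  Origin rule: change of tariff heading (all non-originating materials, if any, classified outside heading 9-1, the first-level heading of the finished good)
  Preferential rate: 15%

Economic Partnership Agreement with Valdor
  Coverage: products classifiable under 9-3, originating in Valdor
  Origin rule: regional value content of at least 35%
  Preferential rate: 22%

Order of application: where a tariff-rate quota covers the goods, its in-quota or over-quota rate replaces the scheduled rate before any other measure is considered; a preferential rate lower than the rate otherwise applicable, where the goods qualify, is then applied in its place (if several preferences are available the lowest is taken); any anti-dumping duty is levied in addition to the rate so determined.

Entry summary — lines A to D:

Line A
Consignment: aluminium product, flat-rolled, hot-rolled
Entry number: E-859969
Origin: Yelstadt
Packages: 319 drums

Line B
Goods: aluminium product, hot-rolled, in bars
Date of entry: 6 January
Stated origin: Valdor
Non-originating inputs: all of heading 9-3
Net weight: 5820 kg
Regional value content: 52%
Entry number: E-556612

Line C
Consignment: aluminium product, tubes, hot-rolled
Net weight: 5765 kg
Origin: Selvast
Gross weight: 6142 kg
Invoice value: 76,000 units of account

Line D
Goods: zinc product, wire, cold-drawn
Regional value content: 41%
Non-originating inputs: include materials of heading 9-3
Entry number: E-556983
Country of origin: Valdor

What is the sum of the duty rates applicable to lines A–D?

Line A: aluminium → 9-2; flat-rolled → 9-2-4; hot-rolled → 9-2-4-2. Scheduled 32%. No special measure applies. → 32%.
Line B: aluminium → 9-2; in bars → 9-2-3; hot-rolled → 9-2-3-3. Scheduled 5%. Valdor agreement on 9-1-2: 9-2-3-3 not covered; Valdor agreement on 9-3: 9-2-3-3 not covered. → 5%.
Line C: aluminium → 9-2; tubes → 9-2-2; hot-rolled → 9-2-2-3. Scheduled 26%. No special measure applies. → 26%.
Line D: zinc → 9-3; wire → 9-3-2; cold-drawn → 9-3-2-1. Scheduled 8%. Valdor agreement on 9-1-2: 9-3-2-1 not covered; Valdor agreement on 9-3: RVC ≥ 35% → 22% available; preference 22% not lower than 8% → no reduction. → 8%.
Sum: 32% + 5% + 26% + 8% = 71%.

71%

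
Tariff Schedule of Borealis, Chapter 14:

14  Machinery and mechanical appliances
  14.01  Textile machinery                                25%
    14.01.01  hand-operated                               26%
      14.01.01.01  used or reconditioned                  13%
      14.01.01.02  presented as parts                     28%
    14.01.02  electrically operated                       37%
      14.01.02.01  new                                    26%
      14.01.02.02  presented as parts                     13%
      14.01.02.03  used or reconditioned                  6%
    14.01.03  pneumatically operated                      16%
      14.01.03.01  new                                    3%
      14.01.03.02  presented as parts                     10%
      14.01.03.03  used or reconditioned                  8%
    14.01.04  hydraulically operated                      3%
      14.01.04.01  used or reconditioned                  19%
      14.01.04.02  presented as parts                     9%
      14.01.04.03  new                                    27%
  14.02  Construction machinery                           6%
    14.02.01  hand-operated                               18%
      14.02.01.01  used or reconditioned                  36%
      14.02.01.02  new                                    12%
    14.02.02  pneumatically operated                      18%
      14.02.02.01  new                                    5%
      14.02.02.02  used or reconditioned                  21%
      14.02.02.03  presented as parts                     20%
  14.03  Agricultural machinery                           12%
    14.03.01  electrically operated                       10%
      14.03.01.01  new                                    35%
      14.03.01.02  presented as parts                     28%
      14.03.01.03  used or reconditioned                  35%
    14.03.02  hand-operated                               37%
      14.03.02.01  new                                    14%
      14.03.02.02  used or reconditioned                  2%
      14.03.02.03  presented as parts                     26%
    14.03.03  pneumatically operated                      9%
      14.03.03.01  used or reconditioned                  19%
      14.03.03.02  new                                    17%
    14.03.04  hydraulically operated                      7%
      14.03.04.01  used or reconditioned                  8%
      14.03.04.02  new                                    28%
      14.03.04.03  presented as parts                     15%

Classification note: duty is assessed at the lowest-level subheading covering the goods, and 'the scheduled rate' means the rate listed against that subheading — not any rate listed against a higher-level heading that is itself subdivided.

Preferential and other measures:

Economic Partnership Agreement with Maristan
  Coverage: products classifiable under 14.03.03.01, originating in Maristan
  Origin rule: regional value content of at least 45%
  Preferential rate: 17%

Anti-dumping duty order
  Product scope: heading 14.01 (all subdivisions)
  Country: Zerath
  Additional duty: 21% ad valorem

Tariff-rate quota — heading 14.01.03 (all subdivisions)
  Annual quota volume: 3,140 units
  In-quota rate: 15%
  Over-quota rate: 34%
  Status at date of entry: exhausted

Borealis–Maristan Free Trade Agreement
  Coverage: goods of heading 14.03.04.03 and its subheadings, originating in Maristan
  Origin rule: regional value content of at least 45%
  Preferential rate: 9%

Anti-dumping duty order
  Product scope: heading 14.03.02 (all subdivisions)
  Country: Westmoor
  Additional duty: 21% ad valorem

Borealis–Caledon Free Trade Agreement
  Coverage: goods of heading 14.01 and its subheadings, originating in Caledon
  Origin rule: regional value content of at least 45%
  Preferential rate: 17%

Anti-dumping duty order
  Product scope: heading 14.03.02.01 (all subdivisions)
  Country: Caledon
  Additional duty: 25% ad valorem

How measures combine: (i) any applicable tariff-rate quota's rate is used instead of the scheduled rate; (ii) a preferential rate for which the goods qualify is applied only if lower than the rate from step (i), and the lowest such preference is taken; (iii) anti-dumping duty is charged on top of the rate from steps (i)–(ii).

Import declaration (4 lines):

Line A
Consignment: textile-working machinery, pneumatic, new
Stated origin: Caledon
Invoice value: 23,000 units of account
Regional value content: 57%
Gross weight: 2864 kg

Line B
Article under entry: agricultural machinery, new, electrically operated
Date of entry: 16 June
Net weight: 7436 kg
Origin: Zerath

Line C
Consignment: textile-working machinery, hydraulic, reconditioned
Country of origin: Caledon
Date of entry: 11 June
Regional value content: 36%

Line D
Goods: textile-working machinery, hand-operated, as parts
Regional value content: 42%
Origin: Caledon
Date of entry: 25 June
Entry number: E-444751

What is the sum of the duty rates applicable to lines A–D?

Line A: textile-working → 14.01; pneumatic → 14.01.03; new → 14.01.03.01. Scheduled 3%. quota on 14.01.03 exhausted → over-quota 34%; Caledon agreement on 14.01: RVC ≥ 45% → 17% available; preferential 17%. → 17%.
Line B: agricultural → 14.03; electrically operated → 14.03.01; new → 14.03.01.01. Scheduled 35%. No special measure applies. → 35%.
Line C: textile-working → 14.01; hydraulic → 14.01.04; reconditioned → 14.01.04.01. Scheduled 19%. Caledon agreement on 14.01: RVC < 45%. → 19%.
Line D: textile-working → 14.01; hand-operated → 14.01.01; as parts → 14.01.01.02. Scheduled 28%. Caledon agreement on 14.01: RVC < 45%. → 28%.
Sum: 17% + 35% + 19% + 28% = 99%.

99%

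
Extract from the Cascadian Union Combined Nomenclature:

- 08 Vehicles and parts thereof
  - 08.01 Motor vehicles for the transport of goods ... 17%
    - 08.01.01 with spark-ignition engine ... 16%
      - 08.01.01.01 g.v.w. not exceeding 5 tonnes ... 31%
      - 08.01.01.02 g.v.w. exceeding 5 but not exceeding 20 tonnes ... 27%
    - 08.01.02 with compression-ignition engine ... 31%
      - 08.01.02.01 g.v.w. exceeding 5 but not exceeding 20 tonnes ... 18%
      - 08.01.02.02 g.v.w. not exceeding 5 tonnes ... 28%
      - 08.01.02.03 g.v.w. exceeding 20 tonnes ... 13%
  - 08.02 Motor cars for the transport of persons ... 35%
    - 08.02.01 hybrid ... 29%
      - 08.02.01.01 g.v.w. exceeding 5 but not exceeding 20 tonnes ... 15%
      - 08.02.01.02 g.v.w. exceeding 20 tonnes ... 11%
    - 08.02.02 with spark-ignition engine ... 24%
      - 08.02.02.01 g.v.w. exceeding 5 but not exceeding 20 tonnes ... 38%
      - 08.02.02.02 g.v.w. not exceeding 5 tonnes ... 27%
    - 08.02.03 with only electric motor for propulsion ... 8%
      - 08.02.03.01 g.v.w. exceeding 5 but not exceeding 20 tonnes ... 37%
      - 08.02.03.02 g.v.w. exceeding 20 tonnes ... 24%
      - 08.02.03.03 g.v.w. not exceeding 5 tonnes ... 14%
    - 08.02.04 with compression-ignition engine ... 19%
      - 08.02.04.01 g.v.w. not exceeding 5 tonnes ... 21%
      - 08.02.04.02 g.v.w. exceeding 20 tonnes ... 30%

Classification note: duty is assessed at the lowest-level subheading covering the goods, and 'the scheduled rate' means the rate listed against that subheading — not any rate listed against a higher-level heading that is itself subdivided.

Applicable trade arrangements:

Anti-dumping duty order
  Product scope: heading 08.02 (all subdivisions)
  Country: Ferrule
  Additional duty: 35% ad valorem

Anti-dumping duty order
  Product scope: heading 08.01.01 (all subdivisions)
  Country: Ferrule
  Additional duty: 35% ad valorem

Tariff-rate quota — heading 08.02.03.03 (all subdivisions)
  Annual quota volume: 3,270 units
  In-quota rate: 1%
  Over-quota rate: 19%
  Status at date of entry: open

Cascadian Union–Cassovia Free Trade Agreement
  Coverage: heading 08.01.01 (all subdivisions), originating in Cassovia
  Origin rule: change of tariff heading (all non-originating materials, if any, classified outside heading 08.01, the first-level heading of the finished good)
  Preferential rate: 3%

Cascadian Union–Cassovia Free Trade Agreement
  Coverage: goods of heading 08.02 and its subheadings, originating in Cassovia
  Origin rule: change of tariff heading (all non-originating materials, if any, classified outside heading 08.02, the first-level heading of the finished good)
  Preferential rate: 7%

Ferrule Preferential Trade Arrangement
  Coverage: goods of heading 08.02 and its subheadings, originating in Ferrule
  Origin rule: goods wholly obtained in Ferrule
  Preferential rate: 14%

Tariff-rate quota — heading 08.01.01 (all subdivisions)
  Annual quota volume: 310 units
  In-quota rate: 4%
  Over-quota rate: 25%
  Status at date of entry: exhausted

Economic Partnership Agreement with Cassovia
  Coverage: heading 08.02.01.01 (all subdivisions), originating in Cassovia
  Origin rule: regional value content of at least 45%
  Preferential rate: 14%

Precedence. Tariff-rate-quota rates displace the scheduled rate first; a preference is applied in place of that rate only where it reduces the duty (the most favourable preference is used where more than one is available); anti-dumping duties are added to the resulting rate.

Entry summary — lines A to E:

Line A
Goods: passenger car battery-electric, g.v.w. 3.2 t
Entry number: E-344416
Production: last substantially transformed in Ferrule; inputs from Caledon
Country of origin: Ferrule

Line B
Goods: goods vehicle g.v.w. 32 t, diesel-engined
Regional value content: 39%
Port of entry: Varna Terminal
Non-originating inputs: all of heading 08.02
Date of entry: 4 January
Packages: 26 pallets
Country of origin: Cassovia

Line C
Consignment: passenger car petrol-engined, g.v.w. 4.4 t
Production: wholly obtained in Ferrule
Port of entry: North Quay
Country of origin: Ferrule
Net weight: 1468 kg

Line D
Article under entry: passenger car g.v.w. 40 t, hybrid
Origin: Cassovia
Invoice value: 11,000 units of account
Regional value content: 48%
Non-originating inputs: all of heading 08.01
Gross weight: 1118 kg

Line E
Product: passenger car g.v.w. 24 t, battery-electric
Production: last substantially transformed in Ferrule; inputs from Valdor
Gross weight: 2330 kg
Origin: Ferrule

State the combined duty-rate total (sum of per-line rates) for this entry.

Line A: passenger car → 08.02; battery-electric → 08.02.03; g.v.w. 3.2 t → 08.02.03.03. Scheduled 14%. quota on 08.02.03.03 open → in-quota 1%; Ferrule agreement on 08.02: not wholly obtained; anti-dumping (Ferrule, 08.02): +35%; total 1% + 35% = 36%. → 36%.
Line B: goods vehicle → 08.01; diesel-engined → 08.01.02; g.v.w. 32 t → 08.01.02.03. Scheduled 13%. Cassovia agreement on 08.01.01: 08.01.02.03 not covered; Cassovia agreement on 08.02: 08.01.02.03 not covered; Cassovia agreement on 08.02.01.01: 08.01.02.03 not covered. → 13%.
Line C: passenger car → 08.02; petrol-engined → 08.02.02; g.v.w. 4.4 t → 08.02.02.02. Scheduled 27%. Ferrule agreement on 08.02: wholly obtained → 14% available; preferential 14%; anti-dumping (Ferrule, 08.02): +35%; total 14% + 35% = 49%. → 49%.
Line D: passenger car → 08.02; hybrid → 08.02.01; g.v.w. 40 t → 08.02.01.02. Scheduled 11%. Cassovia agreement on 08.01.01: 08.02.01.02 not covered; Cassovia agreement on 08.02: CTH met → 7% available; Cassovia agreement on 08.02.01.01: 08.02.01.02 not covered; preferential 7%. → 7%.
Line E: passenger car → 08.02; battery-electric → 08.02.03; g.v.w. 24 t → 08.02.03.02. Scheduled 24%. Ferrule agreement on 08.02: not wholly obtained; anti-dumping (Ferrule, 08.02): +35%; total 24% + 35% = 59%. → 59%.
Sum: 36% + 13% + 49% + 7% + 59% = 164%.

164%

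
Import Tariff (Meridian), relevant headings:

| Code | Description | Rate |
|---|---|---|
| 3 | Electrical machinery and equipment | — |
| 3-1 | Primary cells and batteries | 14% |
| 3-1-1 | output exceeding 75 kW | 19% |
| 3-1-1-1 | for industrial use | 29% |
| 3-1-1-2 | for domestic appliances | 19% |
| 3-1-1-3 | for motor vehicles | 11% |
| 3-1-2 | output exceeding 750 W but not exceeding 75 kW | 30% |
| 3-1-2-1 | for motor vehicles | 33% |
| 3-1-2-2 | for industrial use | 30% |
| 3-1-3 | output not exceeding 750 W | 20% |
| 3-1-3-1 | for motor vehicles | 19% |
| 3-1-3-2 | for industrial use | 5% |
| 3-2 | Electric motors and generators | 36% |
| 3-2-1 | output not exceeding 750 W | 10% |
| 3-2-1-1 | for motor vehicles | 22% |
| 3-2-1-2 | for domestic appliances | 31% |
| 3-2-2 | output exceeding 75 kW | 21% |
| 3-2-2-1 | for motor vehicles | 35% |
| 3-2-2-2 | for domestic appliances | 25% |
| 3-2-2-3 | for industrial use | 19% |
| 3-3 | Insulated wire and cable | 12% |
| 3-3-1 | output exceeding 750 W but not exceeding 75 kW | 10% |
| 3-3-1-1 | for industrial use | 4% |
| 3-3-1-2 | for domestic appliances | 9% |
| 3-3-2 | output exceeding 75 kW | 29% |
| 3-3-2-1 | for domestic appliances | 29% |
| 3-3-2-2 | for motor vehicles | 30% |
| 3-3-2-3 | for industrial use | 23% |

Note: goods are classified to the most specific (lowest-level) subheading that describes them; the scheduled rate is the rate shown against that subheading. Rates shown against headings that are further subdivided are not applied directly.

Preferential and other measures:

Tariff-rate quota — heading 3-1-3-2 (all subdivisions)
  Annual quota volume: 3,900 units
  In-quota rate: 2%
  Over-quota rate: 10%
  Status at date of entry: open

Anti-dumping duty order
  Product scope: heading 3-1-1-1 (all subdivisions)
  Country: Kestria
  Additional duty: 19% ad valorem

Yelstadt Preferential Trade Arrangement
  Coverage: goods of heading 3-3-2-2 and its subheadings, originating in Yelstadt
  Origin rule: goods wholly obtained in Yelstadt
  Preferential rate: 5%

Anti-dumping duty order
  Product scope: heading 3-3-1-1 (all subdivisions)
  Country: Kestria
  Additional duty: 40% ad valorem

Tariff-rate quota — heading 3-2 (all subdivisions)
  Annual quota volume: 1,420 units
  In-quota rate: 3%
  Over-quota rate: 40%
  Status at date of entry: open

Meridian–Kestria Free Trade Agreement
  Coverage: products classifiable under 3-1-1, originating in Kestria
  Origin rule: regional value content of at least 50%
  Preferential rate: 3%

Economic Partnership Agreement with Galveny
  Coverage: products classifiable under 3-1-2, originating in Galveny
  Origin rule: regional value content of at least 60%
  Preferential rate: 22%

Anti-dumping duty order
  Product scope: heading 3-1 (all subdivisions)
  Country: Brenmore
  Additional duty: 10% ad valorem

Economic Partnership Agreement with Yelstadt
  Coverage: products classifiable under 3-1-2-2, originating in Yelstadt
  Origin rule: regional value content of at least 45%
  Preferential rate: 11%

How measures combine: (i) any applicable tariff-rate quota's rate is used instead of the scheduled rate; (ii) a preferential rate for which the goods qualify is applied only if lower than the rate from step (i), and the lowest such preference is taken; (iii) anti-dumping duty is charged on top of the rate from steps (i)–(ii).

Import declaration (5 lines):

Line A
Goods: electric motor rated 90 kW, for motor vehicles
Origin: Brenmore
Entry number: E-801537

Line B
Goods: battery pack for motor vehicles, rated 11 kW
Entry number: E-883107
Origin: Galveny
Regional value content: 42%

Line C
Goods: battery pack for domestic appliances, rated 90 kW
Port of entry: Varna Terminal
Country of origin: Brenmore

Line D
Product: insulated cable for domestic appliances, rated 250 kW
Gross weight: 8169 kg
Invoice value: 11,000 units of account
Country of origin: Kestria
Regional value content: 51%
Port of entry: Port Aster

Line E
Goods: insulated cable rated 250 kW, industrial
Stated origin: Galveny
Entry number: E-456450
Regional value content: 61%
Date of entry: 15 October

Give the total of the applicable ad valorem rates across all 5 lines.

Line A: electric motor → 3-2; rated 90 kW → 3-2-2; for motor vehicles → 3-2-2-1. Scheduled 35%. quota on 3-2 open → in-quota 3%. → 3%.
Line B: battery pack → 3-1; rated 11 kW → 3-1-2; for motor vehicles → 3-1-2-1. Scheduled 33%. Galveny agreement on 3-1-2: RVC < 60%. → 33%.
Line C: battery pack → 3-1; rated 90 kW → 3-1-1; for domestic appliances → 3-1-1-2. Scheduled 19%. anti-dumping (Brenmore, 3-1): +10%; total 19% + 10% = 29%. → 29%.
Line D: insulated cable → 3-3; rated 250 kW → 3-3-2; for domestic appliances → 3-3-2-1. Scheduled 29%. Kestria agreement on 3-1-1: 3-3-2-1 not covered. → 29%.
Line E: insulated cable → 3-3; rated 250 kW → 3-3-2; industrial → 3-3-2-3. Scheduled 23%. Galveny agreement on 3-1-2: 3-3-2-3 not covered. → 23%.
Sum: 3% + 33% + 29% + 29% + 23% = 117%.

117%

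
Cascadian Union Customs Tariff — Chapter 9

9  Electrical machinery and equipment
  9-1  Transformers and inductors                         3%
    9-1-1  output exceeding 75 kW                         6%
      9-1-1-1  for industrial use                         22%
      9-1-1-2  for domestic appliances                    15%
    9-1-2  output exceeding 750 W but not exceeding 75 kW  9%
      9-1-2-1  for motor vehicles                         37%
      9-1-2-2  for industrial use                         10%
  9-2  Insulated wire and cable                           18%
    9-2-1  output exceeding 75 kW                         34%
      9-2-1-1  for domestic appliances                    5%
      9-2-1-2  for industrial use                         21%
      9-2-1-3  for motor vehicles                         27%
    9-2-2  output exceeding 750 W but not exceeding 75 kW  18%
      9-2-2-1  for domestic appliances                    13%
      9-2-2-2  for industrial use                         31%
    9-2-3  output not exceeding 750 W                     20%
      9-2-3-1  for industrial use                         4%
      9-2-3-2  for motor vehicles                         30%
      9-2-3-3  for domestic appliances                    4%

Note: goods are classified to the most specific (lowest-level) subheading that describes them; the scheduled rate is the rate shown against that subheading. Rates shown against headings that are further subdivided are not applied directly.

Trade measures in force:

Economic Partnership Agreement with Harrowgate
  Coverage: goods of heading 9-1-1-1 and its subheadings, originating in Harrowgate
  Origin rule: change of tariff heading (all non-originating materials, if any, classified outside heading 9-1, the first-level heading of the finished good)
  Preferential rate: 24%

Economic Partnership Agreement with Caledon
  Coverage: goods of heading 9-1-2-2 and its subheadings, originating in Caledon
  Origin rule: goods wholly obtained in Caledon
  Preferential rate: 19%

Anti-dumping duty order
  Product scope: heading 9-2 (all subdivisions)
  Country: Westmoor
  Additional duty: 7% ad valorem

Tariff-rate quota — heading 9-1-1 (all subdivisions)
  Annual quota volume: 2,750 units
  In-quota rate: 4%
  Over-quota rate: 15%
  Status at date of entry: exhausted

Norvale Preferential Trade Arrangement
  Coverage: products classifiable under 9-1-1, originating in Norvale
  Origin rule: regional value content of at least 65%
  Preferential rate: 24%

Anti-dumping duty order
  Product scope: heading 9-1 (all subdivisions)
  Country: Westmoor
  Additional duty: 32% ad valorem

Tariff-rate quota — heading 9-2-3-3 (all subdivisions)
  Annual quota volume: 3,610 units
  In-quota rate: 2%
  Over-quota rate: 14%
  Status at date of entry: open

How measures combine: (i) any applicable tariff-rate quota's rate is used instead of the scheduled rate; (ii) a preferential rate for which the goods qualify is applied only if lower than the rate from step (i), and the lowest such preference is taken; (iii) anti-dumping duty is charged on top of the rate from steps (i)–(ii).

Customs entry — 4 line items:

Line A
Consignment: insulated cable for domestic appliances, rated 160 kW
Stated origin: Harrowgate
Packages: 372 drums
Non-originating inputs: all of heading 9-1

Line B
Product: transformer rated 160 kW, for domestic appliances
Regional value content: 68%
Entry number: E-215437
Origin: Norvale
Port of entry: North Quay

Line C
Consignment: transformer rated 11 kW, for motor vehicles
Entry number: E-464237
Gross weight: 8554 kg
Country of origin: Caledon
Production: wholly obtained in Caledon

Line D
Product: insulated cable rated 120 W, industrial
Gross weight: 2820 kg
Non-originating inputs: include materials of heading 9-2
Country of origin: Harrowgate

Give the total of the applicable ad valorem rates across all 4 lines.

Line A: insulated cable → 9-2; rated 160 kW → 9-2-1; for domestic appliances → 9-2-1-1. Scheduled 5%. Harrowgate agreement on 9-1-1-1: 9-2-1-1 not covered. → 5%.
Line B: transformer → 9-1; rated 160 kW → 9-1-1; for domestic appliances → 9-1-1-2. Scheduled 15%. quota on 9-1-1 exhausted → over-quota 15%; Norvale agreement on 9-1-1: RVC ≥ 65% → 24% available; preference 24% not lower than 15% → no reduction. → 15%.
Line C: transformer → 9-1; rated 11 kW → 9-1-2; for motor vehicles → 9-1-2-1. Scheduled 37%. Caledon agreement on 9-1-2-2: 9-1-2-1 not covered. → 37%.
Line D: insulated cable → 9-2; rated 120 W → 9-2-3; industrial → 9-2-3-1. Scheduled 4%. Harrowgate agreement on 9-1-1-1: 9-2-3-1 not covered. → 4%.
Sum: 5% + 15% + 37% + 4% = 61%.

61%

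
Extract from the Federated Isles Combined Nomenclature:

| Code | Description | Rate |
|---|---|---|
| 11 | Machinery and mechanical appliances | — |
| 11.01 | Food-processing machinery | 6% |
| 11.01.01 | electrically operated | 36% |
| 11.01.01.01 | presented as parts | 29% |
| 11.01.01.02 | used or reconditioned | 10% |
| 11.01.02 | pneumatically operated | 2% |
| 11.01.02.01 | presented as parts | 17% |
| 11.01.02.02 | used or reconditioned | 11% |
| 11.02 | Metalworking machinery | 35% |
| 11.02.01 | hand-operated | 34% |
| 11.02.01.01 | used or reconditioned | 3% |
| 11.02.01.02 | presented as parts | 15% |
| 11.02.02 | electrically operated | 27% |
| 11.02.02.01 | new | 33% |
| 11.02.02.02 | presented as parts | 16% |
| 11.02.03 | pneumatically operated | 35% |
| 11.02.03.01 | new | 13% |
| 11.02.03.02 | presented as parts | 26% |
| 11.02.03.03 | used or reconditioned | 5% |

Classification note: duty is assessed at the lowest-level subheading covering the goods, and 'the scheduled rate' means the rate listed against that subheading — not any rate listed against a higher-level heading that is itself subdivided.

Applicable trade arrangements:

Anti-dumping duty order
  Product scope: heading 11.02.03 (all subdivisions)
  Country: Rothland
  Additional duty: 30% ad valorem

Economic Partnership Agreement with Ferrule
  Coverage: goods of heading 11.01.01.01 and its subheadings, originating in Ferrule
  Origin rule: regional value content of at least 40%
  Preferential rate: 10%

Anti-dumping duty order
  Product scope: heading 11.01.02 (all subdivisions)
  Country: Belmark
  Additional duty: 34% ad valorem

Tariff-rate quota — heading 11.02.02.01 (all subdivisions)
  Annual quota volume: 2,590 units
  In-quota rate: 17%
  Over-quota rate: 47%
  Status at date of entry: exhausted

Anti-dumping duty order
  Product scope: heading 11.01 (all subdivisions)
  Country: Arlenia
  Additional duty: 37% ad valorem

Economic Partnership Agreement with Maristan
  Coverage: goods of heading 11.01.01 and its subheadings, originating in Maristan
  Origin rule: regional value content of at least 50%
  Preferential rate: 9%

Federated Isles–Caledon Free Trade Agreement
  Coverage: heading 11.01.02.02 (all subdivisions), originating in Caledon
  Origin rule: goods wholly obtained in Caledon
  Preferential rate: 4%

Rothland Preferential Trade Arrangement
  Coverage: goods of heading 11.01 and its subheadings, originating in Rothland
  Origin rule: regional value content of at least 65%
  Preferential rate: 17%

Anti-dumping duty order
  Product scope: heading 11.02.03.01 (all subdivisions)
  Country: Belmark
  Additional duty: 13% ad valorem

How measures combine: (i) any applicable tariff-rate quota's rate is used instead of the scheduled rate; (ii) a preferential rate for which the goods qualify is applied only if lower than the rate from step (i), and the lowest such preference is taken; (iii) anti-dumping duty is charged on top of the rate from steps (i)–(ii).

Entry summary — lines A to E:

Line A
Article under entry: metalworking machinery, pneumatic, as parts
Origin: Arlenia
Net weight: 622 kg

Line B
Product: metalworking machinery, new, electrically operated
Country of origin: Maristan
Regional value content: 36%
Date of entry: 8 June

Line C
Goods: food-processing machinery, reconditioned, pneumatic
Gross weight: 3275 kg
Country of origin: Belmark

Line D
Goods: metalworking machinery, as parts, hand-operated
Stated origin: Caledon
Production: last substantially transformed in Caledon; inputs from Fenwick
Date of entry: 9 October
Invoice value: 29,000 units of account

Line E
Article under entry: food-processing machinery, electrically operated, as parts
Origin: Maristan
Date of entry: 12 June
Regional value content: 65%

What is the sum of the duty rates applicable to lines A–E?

Line A: metalworking → 11.02; pneumatic → 11.02.03; as parts → 11.02.03.02. Scheduled 26%. No special measure applies. → 26%.
Line B: metalworking → 11.02; electrically operated → 11.02.02; new → 11.02.02.01. Scheduled 33%. quota on 11.02.02.01 exhausted → over-quota 47%; Maristan agreement on 11.01.01: 11.02.02.01 not covered. → 47%.
Line C: food-processing → 11.01; pneumatic → 11.01.02; reconditioned → 11.01.02.02. Scheduled 11%. anti-dumping (Belmark, 11.01.02): +34%; total 11% + 34% = 45%. → 45%.
Line D: metalworking → 11.02; hand-operated → 11.02.01; as parts → 11.02.01.02. Scheduled 15%. Caledon agreement on 11.01.02.02: 11.02.01.02 not covered. → 15%.
Line E: food-processing → 11.01; electrically operated → 11.01.01; as parts → 11.01.01.01. Scheduled 29%. Maristan agreement on 11.01.01: RVC ≥ 50% → 9% available; preferential 9%. → 9%.
Sum: 26% + 47% + 45% + 15% + 9% = 142%.

142%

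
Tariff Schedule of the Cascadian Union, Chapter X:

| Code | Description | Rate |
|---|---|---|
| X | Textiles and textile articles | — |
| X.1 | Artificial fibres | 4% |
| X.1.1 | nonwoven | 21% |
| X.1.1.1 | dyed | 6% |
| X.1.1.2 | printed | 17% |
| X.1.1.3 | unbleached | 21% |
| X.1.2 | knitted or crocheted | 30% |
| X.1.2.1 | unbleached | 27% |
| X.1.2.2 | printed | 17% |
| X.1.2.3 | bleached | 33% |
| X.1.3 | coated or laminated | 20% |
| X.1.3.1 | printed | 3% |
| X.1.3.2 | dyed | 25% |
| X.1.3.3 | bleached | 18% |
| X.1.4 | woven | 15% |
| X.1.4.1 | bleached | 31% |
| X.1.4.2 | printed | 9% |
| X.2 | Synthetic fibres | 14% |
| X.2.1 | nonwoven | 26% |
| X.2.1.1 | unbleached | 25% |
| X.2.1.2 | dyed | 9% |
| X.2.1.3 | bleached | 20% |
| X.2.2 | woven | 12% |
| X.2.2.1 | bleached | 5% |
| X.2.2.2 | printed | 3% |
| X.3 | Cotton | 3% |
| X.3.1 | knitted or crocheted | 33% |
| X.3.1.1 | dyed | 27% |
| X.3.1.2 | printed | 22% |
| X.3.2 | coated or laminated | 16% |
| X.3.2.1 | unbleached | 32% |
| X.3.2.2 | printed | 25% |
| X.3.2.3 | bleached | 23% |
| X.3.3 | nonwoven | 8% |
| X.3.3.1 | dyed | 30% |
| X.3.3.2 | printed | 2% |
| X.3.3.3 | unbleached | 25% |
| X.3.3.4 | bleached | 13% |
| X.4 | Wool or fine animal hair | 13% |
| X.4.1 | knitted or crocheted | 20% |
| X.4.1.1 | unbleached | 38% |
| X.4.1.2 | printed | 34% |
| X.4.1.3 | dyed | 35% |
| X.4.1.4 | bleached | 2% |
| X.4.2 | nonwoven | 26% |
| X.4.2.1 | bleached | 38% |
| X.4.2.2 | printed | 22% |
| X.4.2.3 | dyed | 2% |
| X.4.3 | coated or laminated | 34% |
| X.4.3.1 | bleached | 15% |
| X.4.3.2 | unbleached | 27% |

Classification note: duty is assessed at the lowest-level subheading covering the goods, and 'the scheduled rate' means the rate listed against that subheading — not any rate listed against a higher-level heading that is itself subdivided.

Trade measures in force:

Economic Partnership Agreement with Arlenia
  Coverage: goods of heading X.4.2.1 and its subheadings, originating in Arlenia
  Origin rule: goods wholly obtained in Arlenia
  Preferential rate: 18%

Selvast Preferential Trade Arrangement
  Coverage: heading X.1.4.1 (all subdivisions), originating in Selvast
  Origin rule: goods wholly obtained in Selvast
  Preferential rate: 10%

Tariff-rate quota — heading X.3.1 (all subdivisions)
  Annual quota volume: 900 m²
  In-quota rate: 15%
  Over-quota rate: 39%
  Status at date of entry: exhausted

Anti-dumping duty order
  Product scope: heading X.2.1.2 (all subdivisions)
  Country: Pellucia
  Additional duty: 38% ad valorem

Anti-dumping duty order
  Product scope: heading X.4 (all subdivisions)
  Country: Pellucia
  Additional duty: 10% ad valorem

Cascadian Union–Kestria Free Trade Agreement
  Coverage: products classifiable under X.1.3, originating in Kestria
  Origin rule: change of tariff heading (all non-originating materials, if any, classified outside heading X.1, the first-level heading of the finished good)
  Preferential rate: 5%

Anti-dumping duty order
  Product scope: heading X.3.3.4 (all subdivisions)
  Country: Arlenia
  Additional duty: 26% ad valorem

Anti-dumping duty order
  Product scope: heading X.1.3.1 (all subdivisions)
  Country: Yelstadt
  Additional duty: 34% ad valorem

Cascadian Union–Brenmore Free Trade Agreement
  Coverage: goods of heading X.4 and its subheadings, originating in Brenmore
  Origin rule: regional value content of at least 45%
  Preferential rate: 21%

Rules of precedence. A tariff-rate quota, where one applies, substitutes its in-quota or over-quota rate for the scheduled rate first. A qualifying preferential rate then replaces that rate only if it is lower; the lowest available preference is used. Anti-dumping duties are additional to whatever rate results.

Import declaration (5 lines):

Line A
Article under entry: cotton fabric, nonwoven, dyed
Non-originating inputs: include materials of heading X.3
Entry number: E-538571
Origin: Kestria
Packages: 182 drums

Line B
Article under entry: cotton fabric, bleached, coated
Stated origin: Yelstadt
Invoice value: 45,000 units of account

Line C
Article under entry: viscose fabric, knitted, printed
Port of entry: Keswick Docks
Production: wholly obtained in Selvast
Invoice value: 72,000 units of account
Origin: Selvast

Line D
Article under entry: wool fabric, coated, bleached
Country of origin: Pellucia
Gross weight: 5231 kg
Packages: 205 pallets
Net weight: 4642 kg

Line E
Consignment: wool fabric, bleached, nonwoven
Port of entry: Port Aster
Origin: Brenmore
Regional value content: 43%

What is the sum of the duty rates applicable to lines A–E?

133%

Line A: cotton → X.3; nonwoven → X.3.3; dyed → X.3.3.1. Scheduled 30%. Kestria agreement on X.1.3: X.3.3.1 not covered. → 30%.
Line B: cotton → X.3; coated → X.3.2; bleached → X.3.2.3. Scheduled 23%. No special measure applies. → 23%.
Line C: viscose → X.1; knitted → X.1.2; printed → X.1.2.2. Scheduled 17%. Selvast agreement on X.1.4.1: X.1.2.2 not covered. → 17%.
Line D: wool → X.4; coated → X.4.3; bleached → X.4.3.1. Scheduled 15%. anti-dumping (Pellucia, X.4): +10%; total 15% + 10% = 25%. → 25%.
Line E: wool → X.4; nonwoven → X.4.2; bleached → X.4.2.1. Scheduled 38%. Brenmore agreement on X.4: RVC < 45%. → 38%.
Sum: 30% + 23% + 17% + 25% + 38% = 133%.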